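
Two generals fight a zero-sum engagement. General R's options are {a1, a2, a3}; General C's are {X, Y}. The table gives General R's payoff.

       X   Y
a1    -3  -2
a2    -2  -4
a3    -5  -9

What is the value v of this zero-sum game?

-8/3

Row minima: a1 → -3, a2 → -4, a3 → -9; maximin = -3.
Column maxima: X → -2, Y → -2; minimax = -2.
-3 ≠ -2, so there is no saddle point; optimal play is mixed.
a3 is strictly dominated by a1, so General R never plays it.
On the remaining 2×2 (a1, a2 vs X, Y):
Let General R play a1 with probability p. Expected payoff against X: (-3)p + (-2)(1−p) = −p − 2; against Y: (-2)p + (-4)(1−p) = 2p − 4.
Setting these equal: −p − 2 = 2p − 4 ⇒ −3p = -2 ⇒ p = 2/3, and the value is (-1)·(2/3) − 2 = -8/3.
For General C: with q = P(X), equating a1's and a2's payoffs gives −q − 2 = 2q − 4 ⇒ q = 2/3.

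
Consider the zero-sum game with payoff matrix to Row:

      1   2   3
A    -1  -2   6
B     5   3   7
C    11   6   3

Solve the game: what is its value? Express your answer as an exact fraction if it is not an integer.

33/7

Row minima: A → -2, B → 3, C → 3; maximin = 3.
Column maxima: 1 → 11, 2 → 6, 3 → 7; minimax = 6.
3 ≠ 6, so there is no saddle point; optimal play is mixed.
A is strictly dominated by B, so Row never plays it.
1 is strictly dominated by 2 (it gives Row strictly more in every row), so Column never plays it.
On the remaining 2×2 (B, C vs 2, 3):
Let Row play B with probability p. Expected payoff against 2: 3p + 6(1−p) = −3p + 6; against 3: 7p + 3(1−p) = 4p + 3.
Setting these equal: −3p + 6 = 4p + 3 ⇒ −7p = -3 ⇒ p = 3/7, and the value is (-3)·(3/7) + 6 = 33/7.
For Column: with q = P(2), equating B's and C's payoffs gives −4q + 7 = 3q + 3 ⇒ q = 4/7.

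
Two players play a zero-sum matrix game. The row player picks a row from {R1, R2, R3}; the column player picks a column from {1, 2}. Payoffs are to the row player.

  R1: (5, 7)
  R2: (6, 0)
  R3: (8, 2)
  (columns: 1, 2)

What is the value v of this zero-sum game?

Row minima: R1 → 5, R2 → 0, R3 → 2; maximin = 5.
Column maxima: 1 → 8, 2 → 7; minimax = 7.
5 ≠ 7, so there is no saddle point; optimal play is mixed.
R2 is strictly dominated by R3, so the row player never plays it.
On the remaining 2×2 (R1, R3 vs 1, 2):
Let the row player play R1 with probability p. Expected payoff against 1: 5p + 8(1−p) = −3p + 8; against 2: 7p + 2(1−p) = 5p + 2.
Setting these equal: −3p + 8 = 5p + 2 ⇒ −8p = -6 ⇒ p = 3/4, and the value is (-3)·(3/4) + 8 = 23/4.
For the column player: with q = P(1), equating R1's and R3's payoffs gives −2q + 7 = 6q + 2 ⇒ q = 5/8.

23/4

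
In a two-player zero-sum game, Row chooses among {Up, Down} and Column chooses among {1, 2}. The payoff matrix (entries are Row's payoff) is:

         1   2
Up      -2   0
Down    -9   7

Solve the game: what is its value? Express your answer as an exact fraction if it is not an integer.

-2

Row minima: Up → -2, Down → -9; maximin = -2.
Column maxima: 1 → -2, 2 → 7; minimax = -2.
Since maximin = minimax = -2, there is a saddle point and the value is -2.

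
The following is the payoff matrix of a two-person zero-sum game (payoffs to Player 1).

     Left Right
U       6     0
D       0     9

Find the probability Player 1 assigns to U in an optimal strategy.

Row minima: U → 0, D → 0; maximin = 0.
Column maxima: Left → 6, Right → 9; minimax = 6.
0 ≠ 6, so there is no saddle point; optimal play is mixed.
Let Player 1 play U with probability p. Expected payoff against Left: 6p + 0(1−p) = 6p; against Right: 0p + 9(1−p) = −9p + 9.
Setting these equal: 6p = −9p + 9 ⇒ 15p = 9 ⇒ p = 3/5, and the value is (6)·(3/5) = 18/5.
For Player 2: with q = P(Left), equating U's and D's payoffs gives 6q = −9q + 9 ⇒ q = 3/5.

3/5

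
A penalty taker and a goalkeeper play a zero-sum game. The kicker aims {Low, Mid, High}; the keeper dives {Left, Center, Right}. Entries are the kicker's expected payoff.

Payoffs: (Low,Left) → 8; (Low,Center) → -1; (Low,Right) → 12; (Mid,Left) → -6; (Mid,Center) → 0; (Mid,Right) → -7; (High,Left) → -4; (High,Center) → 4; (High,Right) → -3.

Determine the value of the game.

28/17

Row minima: Low → -1, Mid → -7, High → -4; maximin = -1.
Column maxima: Left → 8, Center → 4, Right → 12; minimax = 4.
-1 ≠ 4, so there is no saddle point; optimal play is mixed.
Mid is strictly dominated by High, so the kicker never plays it.
With Mid eliminated, Right is strictly dominated by Left (it gives the kicker strictly more in every remaining row), so the keeper never plays it.
On the remaining 2×2 (Low, High vs Left, Center):
Let the kicker play Low with probability p. Expected payoff against Left: 8p + (-4)(1−p) = 12p − 4; against Center: (-1)p + 4(1−p) = −5p + 4.
Setting these equal: 12p − 4 = −5p + 4 ⇒ 17p = 8 ⇒ p = 8/17, and the value is (12)·(8/17) − 4 = 28/17.
For the keeper: with q = P(Left), equating Low's and High's payoffs gives 9q − 1 = −8q + 4 ⇒ q = 5/17.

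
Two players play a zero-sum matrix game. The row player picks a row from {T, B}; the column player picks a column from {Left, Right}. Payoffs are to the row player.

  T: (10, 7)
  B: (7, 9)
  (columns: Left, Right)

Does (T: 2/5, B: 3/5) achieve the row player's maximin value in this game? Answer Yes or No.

Yes

Against Left this mix gives (2/5)·10 + (3/5)·7 = 41/5.
Against Right this mix gives (2/5)·7 + (3/5)·9 = 41/5.
All of the column player's active replies (Left, Right) yield 41/5, and no column does worse for the row player. The mix makes the column player indifferent and guarantees 41/5, so it is optimal.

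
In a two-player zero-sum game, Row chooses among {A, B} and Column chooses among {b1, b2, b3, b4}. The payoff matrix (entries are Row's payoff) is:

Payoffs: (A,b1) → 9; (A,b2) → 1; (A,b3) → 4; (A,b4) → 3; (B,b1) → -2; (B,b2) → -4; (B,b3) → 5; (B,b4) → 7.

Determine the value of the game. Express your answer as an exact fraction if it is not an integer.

Row minima: A → 1, B → -4; maximin = 1.
Column maxima: b1 → 9, b2 → 1, b3 → 5, b4 → 7; minimax = 1.
Since maximin = minimax = 1, there is a saddle point and the value is 1.

1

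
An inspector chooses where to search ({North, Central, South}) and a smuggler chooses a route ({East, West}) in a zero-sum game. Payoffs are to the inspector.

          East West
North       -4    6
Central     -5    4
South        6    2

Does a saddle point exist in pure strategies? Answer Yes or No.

Row minima: North → -4, Central → -5, South → 2; maximin = 2.
Column maxima: East → 6, West → 6; minimax = 6.
2 ≠ 6, so no pure-strategy equilibrium exists.

No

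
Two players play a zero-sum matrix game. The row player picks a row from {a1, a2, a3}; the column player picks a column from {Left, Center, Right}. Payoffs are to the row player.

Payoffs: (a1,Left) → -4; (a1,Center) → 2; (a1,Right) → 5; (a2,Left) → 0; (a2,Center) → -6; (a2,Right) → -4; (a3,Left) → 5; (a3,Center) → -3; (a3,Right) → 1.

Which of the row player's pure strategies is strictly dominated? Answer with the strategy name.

a2

a3 gives a strictly higher payoff than a2 against every column: 5 > 0, -3 > -6, 1 > -4.
So a2 is strictly dominated and the row player never plays it.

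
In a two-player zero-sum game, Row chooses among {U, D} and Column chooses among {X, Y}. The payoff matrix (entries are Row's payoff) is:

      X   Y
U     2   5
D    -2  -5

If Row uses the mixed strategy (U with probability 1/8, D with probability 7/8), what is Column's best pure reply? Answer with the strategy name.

If Column plays X, Row's expected payoff is (1/8)·2 + (7/8)·(-2) = -3/2.
If Column plays Y, Row's expected payoff is (1/8)·5 + (7/8)·(-5) = -15/4.
Column minimizes Row's payoff; the smallest is -15/4, so the best response is Y.

Y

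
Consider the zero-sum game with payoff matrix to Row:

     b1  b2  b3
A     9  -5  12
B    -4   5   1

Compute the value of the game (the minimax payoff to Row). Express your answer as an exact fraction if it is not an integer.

25/23

Row minima: A → -5, B → -4; maximin = -4.
Column maxima: b1 → 9, b2 → 5, b3 → 12; minimax = 5.
-4 ≠ 5, so there is no saddle point; optimal play is mixed.
b3 is strictly dominated by b1 (it gives Row strictly more in every row), so Column never plays it.
On the remaining 2×2 (A, B vs b1, b2):
Let Row play A with probability p. Expected payoff against b1: 9p + (-4)(1−p) = 13p − 4; against b2: (-5)p + 5(1−p) = −10p + 5.
Setting these equal: 13p − 4 = −10p + 5 ⇒ 23p = 9 ⇒ p = 9/23, and the value is (13)·(9/23) − 4 = 25/23.
For Column: with q = P(b1), equating A's and B's payoffs gives 14q − 5 = −9q + 5 ⇒ q = 10/23.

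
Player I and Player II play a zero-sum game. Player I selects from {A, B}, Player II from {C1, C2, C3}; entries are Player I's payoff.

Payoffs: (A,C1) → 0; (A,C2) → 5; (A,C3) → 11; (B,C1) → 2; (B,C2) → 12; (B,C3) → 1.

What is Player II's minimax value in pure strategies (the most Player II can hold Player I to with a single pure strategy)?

2

Column maxima: C1 → 2, C2 → 12, C3 → 11.
The smallest of these is 2.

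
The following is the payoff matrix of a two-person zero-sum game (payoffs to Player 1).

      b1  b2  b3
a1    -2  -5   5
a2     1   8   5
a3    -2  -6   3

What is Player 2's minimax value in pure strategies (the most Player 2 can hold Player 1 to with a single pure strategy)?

1

Column maxima: b1 → 1, b2 → 8, b3 → 5.
The smallest of these is 1.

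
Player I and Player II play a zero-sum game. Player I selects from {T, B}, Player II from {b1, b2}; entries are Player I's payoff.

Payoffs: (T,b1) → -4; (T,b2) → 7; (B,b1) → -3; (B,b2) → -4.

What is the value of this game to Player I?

Row minima: T → -4, B → -4; maximin = -4.
Column maxima: b1 → -3, b2 → 7; minimax = -3.
-4 ≠ -3, so there is no saddle point; optimal play is mixed.
Let Player I play T with probability p. Expected payoff against b1: (-4)p + (-3)(1−p) = −p − 3; against b2: 7p + (-4)(1−p) = 11p − 4.
Setting these equal: −p − 3 = 11p − 4 ⇒ −12p = -1 ⇒ p = 1/12, and the value is (-1)·(1/12) − 3 = -37/12.
For Player II: with q = P(b1), equating T's and B's payoffs gives −11q + 7 = q − 4 ⇒ q = 11/12.

-37/12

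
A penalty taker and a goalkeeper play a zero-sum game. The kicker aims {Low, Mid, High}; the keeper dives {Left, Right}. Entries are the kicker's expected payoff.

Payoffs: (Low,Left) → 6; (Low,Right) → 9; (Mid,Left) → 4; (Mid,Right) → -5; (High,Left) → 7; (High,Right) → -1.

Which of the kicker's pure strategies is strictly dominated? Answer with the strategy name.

Low gives a strictly higher payoff than Mid against every column: 6 > 4, 9 > -5.
So Mid is strictly dominated and the kicker never plays it.

Mid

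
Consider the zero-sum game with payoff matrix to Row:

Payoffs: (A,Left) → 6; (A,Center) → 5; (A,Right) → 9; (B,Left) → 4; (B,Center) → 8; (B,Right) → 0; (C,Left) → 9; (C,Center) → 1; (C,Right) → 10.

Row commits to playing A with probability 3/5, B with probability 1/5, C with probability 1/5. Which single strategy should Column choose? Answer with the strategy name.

If Column plays Left, Row's expected payoff is (3/5)·6 + (1/5)·4 + (1/5)·9 = 31/5.
If Column plays Center, Row's expected payoff is (3/5)·5 + (1/5)·8 + (1/5)·1 = 24/5.
If Column plays Right, Row's expected payoff is (3/5)·9 + (1/5)·0 + (1/5)·10 = 37/5.
Column minimizes Row's payoff; the smallest is 24/5, so the best response is Center.

Center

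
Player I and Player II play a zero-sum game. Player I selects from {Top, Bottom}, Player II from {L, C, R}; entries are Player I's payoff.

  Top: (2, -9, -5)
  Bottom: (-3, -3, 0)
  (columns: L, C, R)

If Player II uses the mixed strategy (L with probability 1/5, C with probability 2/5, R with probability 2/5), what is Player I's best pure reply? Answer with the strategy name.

Expected payoff of Top: (1/5)·2 + (2/5)·(-9) + (2/5)·(-5) = -26/5.
Expected payoff of Bottom: (1/5)·(-3) + (2/5)·(-3) + (2/5)·0 = -9/5.
The largest is -9/5, so Player I's best response is Bottom.

Bottom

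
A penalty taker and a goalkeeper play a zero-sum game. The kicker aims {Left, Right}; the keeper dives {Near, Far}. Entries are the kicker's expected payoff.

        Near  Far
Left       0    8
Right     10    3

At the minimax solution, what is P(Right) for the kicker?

Row minima: Left → 0, Right → 3; maximin = 3.
Column maxima: Near → 10, Far → 8; minimax = 8.
3 ≠ 8, so there is no saddle point; optimal play is mixed.
Let the kicker play Left with probability p. Expected payoff against Near: 0p + 10(1−p) = −10p + 10; against Far: 8p + 3(1−p) = 5p + 3.
Setting these equal: −10p + 10 = 5p + 3 ⇒ −15p = -7 ⇒ p = 7/15, and the value is (-10)·(7/15) + 10 = 16/3.
For the keeper: with q = P(Near), equating Left's and Right's payoffs gives −8q + 8 = 7q + 3 ⇒ q = 1/3.

8/15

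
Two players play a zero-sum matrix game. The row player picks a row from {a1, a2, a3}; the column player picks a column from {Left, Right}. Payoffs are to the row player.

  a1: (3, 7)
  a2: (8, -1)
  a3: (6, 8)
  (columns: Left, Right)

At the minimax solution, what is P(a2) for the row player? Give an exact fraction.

2/11

Row minima: a1 → 3, a2 → -1, a3 → 6; maximin = 6.
Column maxima: Left → 8, Right → 8; minimax = 8.
6 ≠ 8, so there is no saddle point; optimal play is mixed.
a1 is strictly dominated by a3, so the row player never plays it.
On the remaining 2×2 (a2, a3 vs Left, Right):
Let the row player play a2 with probability p. Expected payoff against Left: 8p + 6(1−p) = 2p + 6; against Right: (-1)p + 8(1−p) = −9p + 8.
Setting these equal: 2p + 6 = −9p + 8 ⇒ 11p = 2 ⇒ p = 2/11, and the value is (2)·(2/11) + 6 = 70/11.
For the column player: with q = P(Left), equating a2's and a3's payoffs gives 9q − 1 = −2q + 8 ⇒ q = 9/11.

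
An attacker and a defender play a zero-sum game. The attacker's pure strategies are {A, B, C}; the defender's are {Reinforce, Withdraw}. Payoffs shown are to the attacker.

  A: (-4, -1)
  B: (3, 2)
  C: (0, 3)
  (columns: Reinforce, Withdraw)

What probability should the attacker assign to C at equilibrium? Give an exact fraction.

1/4

Row minima: A → -4, B → 2, C → 0; maximin = 2.
Column maxima: Reinforce → 3, Withdraw → 3; minimax = 3.
2 ≠ 3, so there is no saddle point; optimal play is mixed.
A is strictly dominated by B, so the attacker never plays it.
On the remaining 2×2 (B, C vs Reinforce, Withdraw):
Let the attacker play B with probability p. Expected payoff against Reinforce: 3p + 0(1−p) = 3p; against Withdraw: 2p + 3(1−p) = −p + 3.
Setting these equal: 3p = −p + 3 ⇒ 4p = 3 ⇒ p = 3/4, and the value is (3)·(3/4) = 9/4.
For the defender: with q = P(Reinforce), equating B's and C's payoffs gives q + 2 = −3q + 3 ⇒ q = 1/4.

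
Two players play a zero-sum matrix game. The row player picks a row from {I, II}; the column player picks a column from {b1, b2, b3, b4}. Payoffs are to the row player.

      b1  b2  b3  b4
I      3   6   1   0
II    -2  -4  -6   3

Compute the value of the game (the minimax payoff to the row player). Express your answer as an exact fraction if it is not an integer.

3/10

Row minima: I → 0, II → -6; maximin = 0.
Column maxima: b1 → 3, b2 → 6, b3 → 1, b4 → 3; minimax = 1.
0 ≠ 1, so there is no saddle point; optimal play is mixed.
b1 is strictly dominated by b3 (it gives the row player strictly more in every row), so the column player never plays it.
b2 is strictly dominated by b3 (it gives the row player strictly more in every row), so the column player never plays it.
On the remaining 2×2 (I, II vs b3, b4):
Let the row player play I with probability p. Expected payoff against b3: 1p + (-6)(1−p) = 7p − 6; against b4: 0p + 3(1−p) = −3p + 3.
Setting these equal: 7p − 6 = −3p + 3 ⇒ 10p = 9 ⇒ p = 9/10, and the value is (7)·(9/10) − 6 = 3/10.
For the column player: with q = P(b3), equating I's and II's payoffs gives q = −9q + 3 ⇒ q = 3/10.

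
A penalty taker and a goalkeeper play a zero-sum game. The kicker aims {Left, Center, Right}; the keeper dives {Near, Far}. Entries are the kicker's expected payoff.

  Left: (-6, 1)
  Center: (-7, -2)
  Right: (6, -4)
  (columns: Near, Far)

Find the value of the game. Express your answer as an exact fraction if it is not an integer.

-18/17

Row minima: Left → -6, Center → -7, Right → -4; maximin = -4.
Column maxima: Near → 6, Far → 1; minimax = 1.
-4 ≠ 1, so there is no saddle point; optimal play is mixed.
Center is strictly dominated by Left, so the kicker never plays it.
On the remaining 2×2 (Left, Right vs Near, Far):
Let the kicker play Left with probability p. Expected payoff against Near: (-6)p + 6(1−p) = −12p + 6; against Far: 1p + (-4)(1−p) = 5p − 4.
Setting these equal: −12p + 6 = 5p − 4 ⇒ −17p = -10 ⇒ p = 10/17, and the value is (-12)·(10/17) + 6 = -18/17.
For the keeper: with q = P(Near), equating Left's and Right's payoffs gives −7q + 1 = 10q − 4 ⇒ q = 5/17.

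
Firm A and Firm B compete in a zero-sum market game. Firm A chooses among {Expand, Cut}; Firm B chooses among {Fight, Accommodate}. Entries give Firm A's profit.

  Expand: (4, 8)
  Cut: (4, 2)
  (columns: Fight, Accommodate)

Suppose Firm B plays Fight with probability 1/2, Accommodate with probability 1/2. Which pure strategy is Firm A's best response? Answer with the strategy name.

Expand

Expected payoff of Expand: (1/2)·4 + (1/2)·8 = 6.
Expected payoff of Cut: (1/2)·4 + (1/2)·2 = 3.
The largest is 6, so Firm A's best response is Expand.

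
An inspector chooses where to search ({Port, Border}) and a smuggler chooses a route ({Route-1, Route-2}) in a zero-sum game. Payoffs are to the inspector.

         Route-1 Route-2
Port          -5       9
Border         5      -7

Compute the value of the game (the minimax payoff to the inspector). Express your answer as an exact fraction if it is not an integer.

5/13

Row minima: Port → -5, Border → -7; maximin = -5.
Column maxima: Route-1 → 5, Route-2 → 9; minimax = 5.
-5 ≠ 5, so there is no saddle point; optimal play is mixed.
Let the inspector play Port with probability p. Expected payoff against Route-1: (-5)p + 5(1−p) = −10p + 5; against Route-2: 9p + (-7)(1−p) = 16p − 7.
Setting these equal: −10p + 5 = 16p − 7 ⇒ −26p = -12 ⇒ p = 6/13, and the value is (-10)·(6/13) + 5 = 5/13.
For the smuggler: with q = P(Route-1), equating Port's and Border's payoffs gives −14q + 9 = 12q − 7 ⇒ q = 8/13.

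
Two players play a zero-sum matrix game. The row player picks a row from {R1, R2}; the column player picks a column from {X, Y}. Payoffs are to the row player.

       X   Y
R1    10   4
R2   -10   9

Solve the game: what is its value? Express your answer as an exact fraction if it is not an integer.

26/5

Row minima: R1 → 4, R2 → -10; maximin = 4.
Column maxima: X → 10, Y → 9; minimax = 9.
4 ≠ 9, so there is no saddle point; optimal play is mixed.
Let the row player play R1 with probability p. Expected payoff against X: 10p + (-10)(1−p) = 20p − 10; against Y: 4p + 9(1−p) = −5p + 9.
Setting these equal: 20p − 10 = −5p + 9 ⇒ 25p = 19 ⇒ p = 19/25, and the value is (20)·(19/25) − 10 = 26/5.
For the column player: with q = P(X), equating R1's and R2's payoffs gives 6q + 4 = −19q + 9 ⇒ q = 1/5.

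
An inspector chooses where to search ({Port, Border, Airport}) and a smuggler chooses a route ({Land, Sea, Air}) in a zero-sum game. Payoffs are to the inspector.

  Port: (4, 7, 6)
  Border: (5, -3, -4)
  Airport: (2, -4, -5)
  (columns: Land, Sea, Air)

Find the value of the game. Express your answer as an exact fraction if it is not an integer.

Row minima: Port → 4, Border → -4, Airport → -5; maximin = 4.
Column maxima: Land → 5, Sea → 7, Air → 6; minimax = 5.
4 ≠ 5, so there is no saddle point; optimal play is mixed.
Airport is strictly dominated by Port, so the inspector never plays it.
Sea is strictly dominated by Air (it gives the inspector strictly more in every row), so the smuggler never plays it.
On the remaining 2×2 (Port, Border vs Land, Air):
Let the inspector play Port with probability p. Expected payoff against Land: 4p + 5(1−p) = −p + 5; against Air: 6p + (-4)(1−p) = 10p − 4.
Setting these equal: −p + 5 = 10p − 4 ⇒ −11p = -9 ⇒ p = 9/11, and the value is (-1)·(9/11) + 5 = 46/11.
For the smuggler: with q = P(Land), equating Port's and Border's payoffs gives −2q + 6 = 9q − 4 ⇒ q = 10/11.

46/11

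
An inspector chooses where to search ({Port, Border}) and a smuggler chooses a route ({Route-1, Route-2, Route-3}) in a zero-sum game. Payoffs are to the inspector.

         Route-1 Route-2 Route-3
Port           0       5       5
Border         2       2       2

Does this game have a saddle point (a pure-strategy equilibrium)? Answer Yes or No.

Row minima: Port → 0, Border → 2; maximin = 2.
Column maxima: Route-1 → 2, Route-2 → 5, Route-3 → 5; minimax = 2.
maximin = minimax = 2, so a saddle point exists.

Yes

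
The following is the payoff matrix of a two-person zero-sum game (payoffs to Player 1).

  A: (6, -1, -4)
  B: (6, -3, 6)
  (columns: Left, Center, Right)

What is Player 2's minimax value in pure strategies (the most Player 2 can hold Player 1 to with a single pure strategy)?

Column maxima: Left → 6, Center → -1, Right → 6.
The smallest of these is -1.

-1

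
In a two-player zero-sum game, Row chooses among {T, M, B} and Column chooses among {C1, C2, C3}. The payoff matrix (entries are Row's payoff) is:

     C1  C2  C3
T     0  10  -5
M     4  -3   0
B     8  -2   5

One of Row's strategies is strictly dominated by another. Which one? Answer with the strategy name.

M

B gives a strictly higher payoff than M against every column: 8 > 4, -2 > -3, 5 > 0.
So M is strictly dominated and Row never plays it.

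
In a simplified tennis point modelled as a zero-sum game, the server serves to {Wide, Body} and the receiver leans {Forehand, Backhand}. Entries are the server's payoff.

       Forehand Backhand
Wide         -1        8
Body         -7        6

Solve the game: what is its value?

Row minima: Wide → -1, Body → -7; maximin = -1.
Column maxima: Forehand → -1, Backhand → 8; minimax = -1.
Since maximin = minimax = -1, there is a saddle point and the value is -1.

-1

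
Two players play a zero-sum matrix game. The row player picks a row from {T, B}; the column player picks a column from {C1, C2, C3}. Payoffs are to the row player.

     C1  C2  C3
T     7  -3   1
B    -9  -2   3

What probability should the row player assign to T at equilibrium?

Row minima: T → -3, B → -9; maximin = -3.
Column maxima: C1 → 7, C2 → -2, C3 → 3; minimax = -2.
-3 ≠ -2, so there is no saddle point; optimal play is mixed.
C3 is strictly dominated by C2 (it gives the row player strictly more in every row), so the column player never plays it.
On the remaining 2×2 (T, B vs C1, C2):
Let the row player play T with probability p. Expected payoff against C1: 7p + (-9)(1−p) = 16p − 9; against C2: (-3)p + (-2)(1−p) = −p − 2.
Setting these equal: 16p − 9 = −p − 2 ⇒ 17p = 7 ⇒ p = 7/17, and the value is (16)·(7/17) − 9 = -41/17.
For the column player: with q = P(C1), equating T's and B's payoffs gives 10q − 3 = −7q − 2 ⇒ q = 1/17.

7/17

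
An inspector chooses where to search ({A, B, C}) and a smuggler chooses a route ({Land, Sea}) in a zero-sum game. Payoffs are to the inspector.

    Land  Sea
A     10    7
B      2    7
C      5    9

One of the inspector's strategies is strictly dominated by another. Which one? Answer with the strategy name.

C gives a strictly higher payoff than B against every column: 5 > 2, 9 > 7.
So B is strictly dominated and the inspector never plays it.

B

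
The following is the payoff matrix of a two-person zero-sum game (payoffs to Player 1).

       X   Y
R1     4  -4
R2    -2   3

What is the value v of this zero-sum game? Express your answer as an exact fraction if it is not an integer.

Row minima: R1 → -4, R2 → -2; maximin = -2.
Column maxima: X → 4, Y → 3; minimax = 3.
-2 ≠ 3, so there is no saddle point; optimal play is mixed.
Let Player 1 play R1 with probability p. Expected payoff against X: 4p + (-2)(1−p) = 6p − 2; against Y: (-4)p + 3(1−p) = −7p + 3.
Setting these equal: 6p − 2 = −7p + 3 ⇒ 13p = 5 ⇒ p = 5/13, and the value is (6)·(5/13) − 2 = 4/13.
For Player 2: with q = P(X), equating R1's and R2's payoffs gives 8q − 4 = −5q + 3 ⇒ q = 7/13.

4/13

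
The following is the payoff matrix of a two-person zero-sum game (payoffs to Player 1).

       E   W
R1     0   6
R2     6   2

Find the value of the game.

18/5

Row minima: R1 → 0, R2 → 2; maximin = 2.
Column maxima: E → 6, W → 6; minimax = 6.
2 ≠ 6, so there is no saddle point; optimal play is mixed.
Let Player 1 play R1 with probability p. Expected payoff against E: 0p + 6(1−p) = −6p + 6; against W: 6p + 2(1−p) = 4p + 2.
Setting these equal: −6p + 6 = 4p + 2 ⇒ −10p = -4 ⇒ p = 2/5, and the value is (-6)·(2/5) + 6 = 18/5.
For Player 2: with q = P(E), equating R1's and R2's payoffs gives −6q + 6 = 4q + 2 ⇒ q = 2/5.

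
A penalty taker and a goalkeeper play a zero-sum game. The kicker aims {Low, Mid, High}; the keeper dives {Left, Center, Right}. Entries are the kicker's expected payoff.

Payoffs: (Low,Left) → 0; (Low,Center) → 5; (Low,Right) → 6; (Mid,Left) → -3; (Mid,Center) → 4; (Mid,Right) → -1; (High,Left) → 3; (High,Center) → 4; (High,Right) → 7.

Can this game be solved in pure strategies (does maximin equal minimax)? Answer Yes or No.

Row minima: Low → 0, Mid → -3, High → 3; maximin = 3.
Column maxima: Left → 3, Center → 5, Right → 7; minimax = 3.
maximin = minimax = 3, so a saddle point exists.

Yes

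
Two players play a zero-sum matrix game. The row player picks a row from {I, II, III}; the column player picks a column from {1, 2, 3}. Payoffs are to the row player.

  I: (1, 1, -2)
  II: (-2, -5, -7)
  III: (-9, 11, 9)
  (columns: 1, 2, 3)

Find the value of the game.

Row minima: I → -2, II → -7, III → -9; maximin = -2.
Column maxima: 1 → 1, 2 → 11, 3 → 9; minimax = 1.
-2 ≠ 1, so there is no saddle point; optimal play is mixed.
II is strictly dominated by I, so the row player never plays it.
2 is strictly dominated by 3 (it gives the row player strictly more in every row), so the column player never plays it.
On the remaining 2×2 (I, III vs 1, 3):
Let the row player play I with probability p. Expected payoff against 1: 1p + (-9)(1−p) = 10p − 9; against 3: (-2)p + 9(1−p) = −11p + 9.
Setting these equal: 10p − 9 = −11p + 9 ⇒ 21p = 18 ⇒ p = 6/7, and the value is (10)·(6/7) − 9 = -3/7.
For the column player: with q = P(1), equating I's and III's payoffs gives 3q − 2 = −18q + 9 ⇒ q = 11/21.

-3/7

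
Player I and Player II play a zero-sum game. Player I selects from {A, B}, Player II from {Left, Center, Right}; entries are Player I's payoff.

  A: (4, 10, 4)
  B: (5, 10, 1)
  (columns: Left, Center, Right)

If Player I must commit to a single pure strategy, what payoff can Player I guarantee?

4

Row minima: A → 4, B → 1.
The best of these is 4.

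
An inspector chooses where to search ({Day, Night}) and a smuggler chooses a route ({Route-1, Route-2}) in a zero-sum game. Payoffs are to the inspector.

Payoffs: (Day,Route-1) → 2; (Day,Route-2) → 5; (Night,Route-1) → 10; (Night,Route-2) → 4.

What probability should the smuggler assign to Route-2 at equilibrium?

Row minima: Day → 2, Night → 4; maximin = 4.
Column maxima: Route-1 → 10, Route-2 → 5; minimax = 5.
4 ≠ 5, so there is no saddle point; optimal play is mixed.
Let the inspector play Day with probability p. Expected payoff against Route-1: 2p + 10(1−p) = −8p + 10; against Route-2: 5p + 4(1−p) = p + 4.
Setting these equal: −8p + 10 = p + 4 ⇒ −9p = -6 ⇒ p = 2/3, and the value is (-8)·(2/3) + 10 = 14/3.
For the smuggler: with q = P(Route-1), equating Day's and Night's payoffs gives −3q + 5 = 6q + 4 ⇒ q = 1/9.

8/9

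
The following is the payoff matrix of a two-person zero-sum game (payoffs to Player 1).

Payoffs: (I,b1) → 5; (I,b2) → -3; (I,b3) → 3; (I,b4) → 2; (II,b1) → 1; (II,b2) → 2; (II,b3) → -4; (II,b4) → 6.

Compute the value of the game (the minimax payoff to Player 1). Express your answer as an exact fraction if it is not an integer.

Row minima: I → -3, II → -4; maximin = -3.
Column maxima: b1 → 5, b2 → 2, b3 → 3, b4 → 6; minimax = 2.
-3 ≠ 2, so there is no saddle point; optimal play is mixed.
b1 is strictly dominated by b3 (it gives Player 1 strictly more in every row), so Player 2 never plays it.
b4 is strictly dominated by b2 (it gives Player 1 strictly more in every row), so Player 2 never plays it.
On the remaining 2×2 (I, II vs b2, b3):
Let Player 1 play I with probability p. Expected payoff against b2: (-3)p + 2(1−p) = −5p + 2; against b3: 3p + (-4)(1−p) = 7p − 4.
Setting these equal: −5p + 2 = 7p − 4 ⇒ −12p = -6 ⇒ p = 1/2, and the value is (-5)·(1/2) + 2 = -1/2.
For Player 2: with q = P(b2), equating I's and II's payoffs gives −6q + 3 = 6q − 4 ⇒ q = 7/12.

-1/2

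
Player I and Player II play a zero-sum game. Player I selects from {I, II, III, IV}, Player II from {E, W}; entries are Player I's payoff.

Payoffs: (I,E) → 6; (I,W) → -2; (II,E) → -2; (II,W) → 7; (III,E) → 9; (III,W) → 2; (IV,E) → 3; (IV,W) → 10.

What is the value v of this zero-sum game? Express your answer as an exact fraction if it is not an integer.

Row minima: I → -2, II → -2, III → 2, IV → 3; maximin = 3.
Column maxima: E → 9, W → 10; minimax = 9.
3 ≠ 9, so there is no saddle point; optimal play is mixed.
I is strictly dominated by III, so Player I never plays it.
II is strictly dominated by IV, so Player I never plays it.
On the remaining 2×2 (III, IV vs E, W):
Let Player I play III with probability p. Expected payoff against E: 9p + 3(1−p) = 6p + 3; against W: 2p + 10(1−p) = −8p + 10.
Setting these equal: 6p + 3 = −8p + 10 ⇒ 14p = 7 ⇒ p = 1/2, and the value is (6)·(1/2) + 3 = 6.
For Player II: with q = P(E), equating III's and IV's payoffs gives 7q + 2 = −7q + 10 ⇒ q = 4/7.

6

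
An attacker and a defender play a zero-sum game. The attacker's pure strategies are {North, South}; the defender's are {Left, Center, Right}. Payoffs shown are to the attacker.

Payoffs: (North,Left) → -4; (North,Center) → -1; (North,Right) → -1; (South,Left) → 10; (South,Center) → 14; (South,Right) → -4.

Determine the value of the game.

Row minima: North → -4, South → -4; maximin = -4.
Column maxima: Left → 10, Center → 14, Right → -1; minimax = -1.
-4 ≠ -1, so there is no saddle point; optimal play is mixed.
Center is strictly dominated by Left (it gives the attacker strictly more in every row), so the defender never plays it.
On the remaining 2×2 (North, South vs Left, Right):
Let the attacker play North with probability p. Expected payoff against Left: (-4)p + 10(1−p) = −14p + 10; against Right: (-1)p + (-4)(1−p) = 3p − 4.
Setting these equal: −14p + 10 = 3p − 4 ⇒ −17p = -14 ⇒ p = 14/17, and the value is (-14)·(14/17) + 10 = -26/17.
For the defender: with q = P(Left), equating North's and South's payoffs gives −3q − 1 = 14q − 4 ⇒ q = 3/17.

-26/17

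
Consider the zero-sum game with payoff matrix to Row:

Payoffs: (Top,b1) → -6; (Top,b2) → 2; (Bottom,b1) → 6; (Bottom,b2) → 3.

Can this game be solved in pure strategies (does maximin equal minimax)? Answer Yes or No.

Row minima: Top → -6, Bottom → 3; maximin = 3.
Column maxima: b1 → 6, b2 → 3; minimax = 3.
maximin = minimax = 3, so a saddle point exists.

Yes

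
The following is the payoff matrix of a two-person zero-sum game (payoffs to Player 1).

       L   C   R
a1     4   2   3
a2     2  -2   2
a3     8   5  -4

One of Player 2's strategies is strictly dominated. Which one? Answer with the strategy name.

C holds Player 1's payoff strictly below L in every row: 2 < 4, -2 < 2, 5 < 8.
So L is strictly dominated for Player 2.

L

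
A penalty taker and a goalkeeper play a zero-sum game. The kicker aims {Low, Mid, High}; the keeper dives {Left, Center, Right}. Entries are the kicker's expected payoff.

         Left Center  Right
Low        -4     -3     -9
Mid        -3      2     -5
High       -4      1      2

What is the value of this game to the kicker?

-13/4

Row minima: Low → -9, Mid → -5, High → -4; maximin = -4.
Column maxima: Left → -3, Center → 2, Right → 2; minimax = -3.
-4 ≠ -3, so there is no saddle point; optimal play is mixed.
Low is strictly dominated by Mid, so the kicker never plays it.
Center is strictly dominated by Left (it gives the kicker strictly more in every row), so the keeper never plays it.
On the remaining 2×2 (Mid, High vs Left, Right):
Let the kicker play Mid with probability p. Expected payoff against Left: (-3)p + (-4)(1−p) = p − 4; against Right: (-5)p + 2(1−p) = −7p + 2.
Setting these equal: p − 4 = −7p + 2 ⇒ 8p = 6 ⇒ p = 3/4, and the value is (1)·(3/4) − 4 = -13/4.
For the keeper: with q = P(Left), equating Mid's and High's payoffs gives 2q − 5 = −6q + 2 ⇒ q = 7/8.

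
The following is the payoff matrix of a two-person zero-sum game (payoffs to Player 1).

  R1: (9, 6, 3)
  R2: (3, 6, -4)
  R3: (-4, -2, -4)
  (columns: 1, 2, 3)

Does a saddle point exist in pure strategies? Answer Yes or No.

Yes

Row minima: R1 → 3, R2 → -4, R3 → -4; maximin = 3.
Column maxima: 1 → 9, 2 → 6, 3 → 3; minimax = 3.
maximin = minimax = 3, so a saddle point exists.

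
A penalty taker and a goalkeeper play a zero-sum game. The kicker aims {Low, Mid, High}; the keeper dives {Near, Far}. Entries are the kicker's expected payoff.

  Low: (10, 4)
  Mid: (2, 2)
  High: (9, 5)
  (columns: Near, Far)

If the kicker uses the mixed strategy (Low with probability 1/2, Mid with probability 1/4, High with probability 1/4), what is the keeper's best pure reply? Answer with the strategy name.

If the keeper plays Near, the kicker's expected payoff is (1/2)·10 + (1/4)·2 + (1/4)·9 = 31/4.
If the keeper plays Far, the kicker's expected payoff is (1/2)·4 + (1/4)·2 + (1/4)·5 = 15/4.
The keeper minimizes the kicker's payoff; the smallest is 15/4, so the best response is Far.

Far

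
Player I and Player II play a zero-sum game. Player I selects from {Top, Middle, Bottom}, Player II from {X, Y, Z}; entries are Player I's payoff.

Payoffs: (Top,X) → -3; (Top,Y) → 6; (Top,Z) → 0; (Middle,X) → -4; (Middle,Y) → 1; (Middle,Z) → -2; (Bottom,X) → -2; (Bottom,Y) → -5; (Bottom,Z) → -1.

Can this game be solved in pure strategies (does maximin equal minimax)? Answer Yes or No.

Row minima: Top → -3, Middle → -4, Bottom → -5; maximin = -3.
Column maxima: X → -2, Y → 6, Z → 0; minimax = -2.
-3 ≠ -2, so no pure-strategy equilibrium exists.

No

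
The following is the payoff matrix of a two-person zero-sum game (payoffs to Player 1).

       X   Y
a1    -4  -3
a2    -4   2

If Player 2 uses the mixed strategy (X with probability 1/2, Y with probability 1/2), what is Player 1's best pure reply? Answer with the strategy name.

a2

Expected payoff of a1: (1/2)·(-4) + (1/2)·(-3) = -7/2.
Expected payoff of a2: (1/2)·(-4) + (1/2)·2 = -1.
The largest is -1, so Player 1's best response is a2.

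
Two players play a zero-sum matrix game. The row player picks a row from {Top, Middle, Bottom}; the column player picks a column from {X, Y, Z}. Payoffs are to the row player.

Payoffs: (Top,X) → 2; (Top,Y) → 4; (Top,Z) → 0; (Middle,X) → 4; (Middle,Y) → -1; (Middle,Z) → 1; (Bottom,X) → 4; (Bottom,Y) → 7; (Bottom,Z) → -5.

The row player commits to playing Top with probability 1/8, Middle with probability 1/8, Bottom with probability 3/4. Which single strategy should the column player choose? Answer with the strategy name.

If the column player plays X, the row player's expected payoff is (1/8)·2 + (1/8)·4 + (3/4)·4 = 15/4.
If the column player plays Y, the row player's expected payoff is (1/8)·4 + (1/8)·(-1) + (3/4)·7 = 45/8.
If the column player plays Z, the row player's expected payoff is (1/8)·0 + (1/8)·1 + (3/4)·(-5) = -29/8.
The column player minimizes the row player's payoff; the smallest is -29/8, so the best response is Z.

Z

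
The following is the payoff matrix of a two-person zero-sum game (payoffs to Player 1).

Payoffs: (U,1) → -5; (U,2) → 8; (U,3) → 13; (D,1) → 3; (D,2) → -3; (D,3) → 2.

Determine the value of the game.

Row minima: U → -5, D → -3; maximin = -3.
Column maxima: 1 → 3, 2 → 8, 3 → 13; minimax = 3.
-3 ≠ 3, so there is no saddle point; optimal play is mixed.
3 is strictly dominated by 2 (it gives Player 1 strictly more in every row), so Player 2 never plays it.
On the remaining 2×2 (U, D vs 1, 2):
Let Player 1 play U with probability p. Expected payoff against 1: (-5)p + 3(1−p) = −8p + 3; against 2: 8p + (-3)(1−p) = 11p − 3.
Setting these equal: −8p + 3 = 11p − 3 ⇒ −19p = -6 ⇒ p = 6/19, and the value is (-8)·(6/19) + 3 = 9/19.
For Player 2: with q = P(1), equating U's and D's payoffs gives −13q + 8 = 6q − 3 ⇒ q = 11/19.

9/19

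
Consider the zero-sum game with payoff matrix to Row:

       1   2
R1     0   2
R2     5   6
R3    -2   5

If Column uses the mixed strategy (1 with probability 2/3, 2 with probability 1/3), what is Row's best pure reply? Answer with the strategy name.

Expected payoff of R1: (2/3)·0 + (1/3)·2 = 2/3.
Expected payoff of R2: (2/3)·5 + (1/3)·6 = 16/3.
Expected payoff of R3: (2/3)·(-2) + (1/3)·5 = 1/3.
The largest is 16/3, so Row's best response is R2.

R2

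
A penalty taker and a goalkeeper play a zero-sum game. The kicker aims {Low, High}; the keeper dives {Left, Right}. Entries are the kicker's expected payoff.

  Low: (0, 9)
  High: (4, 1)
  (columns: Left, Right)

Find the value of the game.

Row minima: Low → 0, High → 1; maximin = 1.
Column maxima: Left → 4, Right → 9; minimax = 4.
1 ≠ 4, so there is no saddle point; optimal play is mixed.
Let the kicker play Low with probability p. Expected payoff against Left: 0p + 4(1−p) = −4p + 4; against Right: 9p + 1(1−p) = 8p + 1.
Setting these equal: −4p + 4 = 8p + 1 ⇒ −12p = -3 ⇒ p = 1/4, and the value is (-4)·(1/4) + 4 = 3.
For the keeper: with q = P(Left), equating Low's and High's payoffs gives −9q + 9 = 3q + 1 ⇒ q = 2/3.

3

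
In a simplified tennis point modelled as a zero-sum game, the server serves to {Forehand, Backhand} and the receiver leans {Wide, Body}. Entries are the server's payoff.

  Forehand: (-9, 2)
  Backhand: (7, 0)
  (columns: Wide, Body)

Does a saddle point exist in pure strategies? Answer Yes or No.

No

Row minima: Forehand → -9, Backhand → 0; maximin = 0.
Column maxima: Wide → 7, Body → 2; minimax = 2.
0 ≠ 2, so no pure-strategy equilibrium exists.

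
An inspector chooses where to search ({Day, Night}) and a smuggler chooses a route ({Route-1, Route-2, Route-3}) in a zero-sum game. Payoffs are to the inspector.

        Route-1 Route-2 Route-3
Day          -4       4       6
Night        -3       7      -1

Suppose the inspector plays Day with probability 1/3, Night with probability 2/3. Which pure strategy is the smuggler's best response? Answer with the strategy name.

If the smuggler plays Route-1, the inspector's expected payoff is (1/3)·(-4) + (2/3)·(-3) = -10/3.
If the smuggler plays Route-2, the inspector's expected payoff is (1/3)·4 + (2/3)·7 = 6.
If the smuggler plays Route-3, the inspector's expected payoff is (1/3)·6 + (2/3)·(-1) = 4/3.
The smuggler minimizes the inspector's payoff; the smallest is -10/3, so the best response is Route-1.

Route-1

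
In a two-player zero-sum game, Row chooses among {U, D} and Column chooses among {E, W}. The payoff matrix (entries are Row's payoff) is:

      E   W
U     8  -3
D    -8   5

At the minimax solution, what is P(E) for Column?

1/3

Row minima: U → -3, D → -8; maximin = -3.
Column maxima: E → 8, W → 5; minimax = 5.
-3 ≠ 5, so there is no saddle point; optimal play is mixed.
Let Row play U with probability p. Expected payoff against E: 8p + (-8)(1−p) = 16p − 8; against W: (-3)p + 5(1−p) = −8p + 5.
Setting these equal: 16p − 8 = −8p + 5 ⇒ 24p = 13 ⇒ p = 13/24, and the value is (16)·(13/24) − 8 = 2/3.
For Column: with q = P(E), equating U's and D's payoffs gives 11q − 3 = −13q + 5 ⇒ q = 1/3.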